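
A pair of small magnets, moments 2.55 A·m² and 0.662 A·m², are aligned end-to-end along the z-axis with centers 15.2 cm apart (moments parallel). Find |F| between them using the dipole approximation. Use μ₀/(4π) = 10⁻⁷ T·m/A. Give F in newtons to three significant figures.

F ≈ 0.00190 N

On-axis B of dipole 1: B = (μ₀/4π)·2m₁/r³. Force on dipole 2: F = m₂·dB/dr.
dB/dr = −(μ₀/4π)·6m₁/r⁴, so |F| = (μ₀/4π)·6m₁m₂/r⁴.
F = 6(10⁻⁷)(2.55)(0.662)/(0.152)⁴ = 0.001897 N.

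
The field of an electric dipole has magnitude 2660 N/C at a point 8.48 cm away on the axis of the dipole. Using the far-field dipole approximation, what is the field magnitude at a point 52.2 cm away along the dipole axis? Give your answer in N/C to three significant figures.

Dipole fields scale as 1/r³ in the far field; the geometry is the same at both points.
E₂ = E₁ · (r₁/r₂)³ = 2660 · (8.48/52.2)³.
(r₁/r₂)³ = (0.1625)³ = 0.004287.
E₂ ≈ 11.40 N/C.

E ≈ 11.4 N/C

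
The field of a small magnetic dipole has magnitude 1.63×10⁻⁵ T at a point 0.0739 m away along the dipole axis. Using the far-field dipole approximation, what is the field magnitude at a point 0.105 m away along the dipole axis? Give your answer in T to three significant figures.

B ≈ 5.68×10⁻⁶ T

Dipole fields scale as 1/r³ in the far field; the geometry is the same at both points.
B₂ = B₁ · (r₁/r₂)³ = 1.63×10⁻⁵ · (0.0739/0.105)³.
(r₁/r₂)³ = (0.7038)³ = 0.3486.
B₂ ≈ 5.683×10⁻⁶ T.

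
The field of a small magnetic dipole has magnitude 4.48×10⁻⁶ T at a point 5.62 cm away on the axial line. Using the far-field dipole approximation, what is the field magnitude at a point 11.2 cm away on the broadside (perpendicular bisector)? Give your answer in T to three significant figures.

B ≈ 2.83×10⁻⁷ T

Dipole fields scale as 1/r³ in the far field.
The axial field is twice the equatorial field at the same r, so the geometry factor is 1/2.
B₂ = B₁ · (1/2) · (r₁/r₂)³ = 4.48×10⁻⁶ · 0.5 · (5.62/11.2)³.
(r₁/r₂)³ = (0.5018)³ = 0.1263.
B₂ ≈ 2.830×10⁻⁷ T.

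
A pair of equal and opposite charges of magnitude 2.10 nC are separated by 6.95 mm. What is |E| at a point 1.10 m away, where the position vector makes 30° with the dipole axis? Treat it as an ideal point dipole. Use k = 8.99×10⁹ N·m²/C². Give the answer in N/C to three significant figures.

Dipole moment p = qd = (2.10×10⁻⁹ C)(0.00695 m) = 1.46×10⁻¹¹ C·m.
At angle θ the dipole field magnitude is E = (kp/r³)·√(1 + 3cos²θ).
kp/r³ = (8.99×10⁹)(1.46×10⁻¹¹) / (1.10)³ = 0.09861 N/C.
√(1 + 3cos²30°) = √(1 + 3·0.7500) = √3.2500 ≈ 1.8028.
E ≈ 0.09861 × 1.803 = 0.1778 N/C.

E ≈ 0.178 N/C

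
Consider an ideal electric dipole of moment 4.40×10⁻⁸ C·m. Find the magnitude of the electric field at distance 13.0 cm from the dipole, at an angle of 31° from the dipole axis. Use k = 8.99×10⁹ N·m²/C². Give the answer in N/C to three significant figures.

At angle θ the dipole field magnitude is E = (kp/r³)·√(1 + 3cos²θ).
kp/r³ = (8.99×10⁹)(4.40×10⁻⁸) / (0.130)³ = 1.800×10⁵ N/C.
√(1 + 3cos²31°) = √(1 + 3·0.7347) = √3.2042 ≈ 1.7900.
E ≈ 1.800×10⁵ × 1.790 = 3.223×10⁵ N/C.

E ≈ 3.22×10⁵ N/C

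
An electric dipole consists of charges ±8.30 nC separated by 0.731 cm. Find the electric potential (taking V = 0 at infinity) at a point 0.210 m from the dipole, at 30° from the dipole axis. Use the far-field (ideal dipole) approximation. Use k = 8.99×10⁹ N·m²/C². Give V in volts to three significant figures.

Dipole moment p = qd = (8.30×10⁻⁹ C)(0.00731 m) = 6.067×10⁻¹¹ C·m.
The dipole potential is V = kp cosθ / r².
V = (8.99×10⁹)(6.067×10⁻¹¹)·cos30° / (0.210)² = 10.71 V.

V ≈ 10.7 V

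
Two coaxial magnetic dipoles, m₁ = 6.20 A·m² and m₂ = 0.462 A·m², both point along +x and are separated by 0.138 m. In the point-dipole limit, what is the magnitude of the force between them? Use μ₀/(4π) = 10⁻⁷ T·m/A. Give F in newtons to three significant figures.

On-axis B of dipole 1: B = (μ₀/4π)·2m₁/r³. Force on dipole 2: F = m₂·dB/dr.
dB/dr = −(μ₀/4π)·6m₁/r⁴, so |F| = (μ₀/4π)·6m₁m₂/r⁴.
F = 6(10⁻⁷)(6.20)(0.462)/(0.138)⁴ = 0.004739 N.

F ≈ 0.00474 N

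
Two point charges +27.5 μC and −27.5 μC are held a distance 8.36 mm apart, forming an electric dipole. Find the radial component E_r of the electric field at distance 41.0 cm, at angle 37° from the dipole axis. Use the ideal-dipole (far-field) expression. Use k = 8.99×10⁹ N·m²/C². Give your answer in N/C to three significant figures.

Dipole moment p = qd = (2.75×10⁻⁵ C)(0.00836 m) = 2.299×10⁻⁷ C·m.
For a dipole, E_r = (2kp cosθ)/r³.
kp/r³ = (8.99×10⁹)(2.299×10⁻⁷)/(0.410)³ = 2.999×10⁴ N/C.
E_r = 2·2.999×10⁴·cos37° = 4.790×10⁴ N/C.

E_r ≈ 4.79×10⁴ N/C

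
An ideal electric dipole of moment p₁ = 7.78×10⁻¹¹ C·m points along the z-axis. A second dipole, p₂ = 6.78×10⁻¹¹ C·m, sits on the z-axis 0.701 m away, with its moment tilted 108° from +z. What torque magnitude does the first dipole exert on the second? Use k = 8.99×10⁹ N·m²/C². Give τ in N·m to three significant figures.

τ ≈ 2.62×10⁻¹⁰ N·m

The second dipole sits on the axis of the first, so the field there is axial: E₁ = 2kp₁/r³ along +z.
E₁ = 2(8.99×10⁹)(7.78×10⁻¹¹)/(0.701)³ = 4.061 N/C.
Torque on the second dipole: τ = p₂ E₁ sinθ.
τ = (6.78×10⁻¹¹)(4.061)·sin108° = 2.618×10⁻¹⁰ N·m.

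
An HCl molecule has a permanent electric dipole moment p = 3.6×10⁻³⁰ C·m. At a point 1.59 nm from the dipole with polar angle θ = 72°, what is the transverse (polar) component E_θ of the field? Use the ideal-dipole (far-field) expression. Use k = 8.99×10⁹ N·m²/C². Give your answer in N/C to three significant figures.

E_θ ≈ 7.66×10⁶ N/C

For a dipole, E_θ = (kp sinθ)/r³.
kp/r³ = (8.99×10⁹)(3.60×10⁻³⁰)/(1.59×10⁻⁹)³ = 8.051×10⁶ N/C.
E_θ = 8.051×10⁶·sin72° = 7.657×10⁶ N/C.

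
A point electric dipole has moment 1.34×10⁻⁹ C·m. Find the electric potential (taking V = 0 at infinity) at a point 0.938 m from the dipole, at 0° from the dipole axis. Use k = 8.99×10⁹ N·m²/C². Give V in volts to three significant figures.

The dipole potential is V = kp cosθ / r².
V = (8.99×10⁹)(1.34×10⁻⁹)·cos0° / (0.938)² = 13.69 V.

V ≈ 13.7 V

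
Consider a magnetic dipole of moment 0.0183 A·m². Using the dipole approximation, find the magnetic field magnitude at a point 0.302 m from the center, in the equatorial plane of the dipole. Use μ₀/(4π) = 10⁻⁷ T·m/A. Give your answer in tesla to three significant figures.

In the equatorial plane B = (μ₀/4π)·m/r³ (half the axial value).
B = (10⁻⁷)·(0.0183) / (0.302)³ = 6.644×10⁻⁸ T.

B ≈ 6.64×10⁻⁸ T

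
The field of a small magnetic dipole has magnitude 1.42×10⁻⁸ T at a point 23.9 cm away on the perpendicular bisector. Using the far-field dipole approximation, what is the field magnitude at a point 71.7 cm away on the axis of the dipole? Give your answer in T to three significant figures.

B ≈ 1.05×10⁻⁹ T

Dipole fields scale as 1/r³ in the far field.
The axial field is twice the equatorial field at the same r, so the geometry factor is 2/1.
B₂ = B₁ · (2/1) · (r₁/r₂)³ = 1.42×10⁻⁸ · 2 · (23.9/71.7)³.
(r₁/r₂)³ = (0.3333)³ = 0.03704.
B₂ ≈ 1.052×10⁻⁹ T.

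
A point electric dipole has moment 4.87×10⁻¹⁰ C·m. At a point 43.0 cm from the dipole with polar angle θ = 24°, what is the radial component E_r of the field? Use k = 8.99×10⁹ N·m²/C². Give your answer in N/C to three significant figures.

E_r ≈ 101 N/C

For a dipole, E_r = (2kp cosθ)/r³.
kp/r³ = (8.99×10⁹)(4.87×10⁻¹⁰)/(0.430)³ = 55.07 N/C.
E_r = 2·55.07·cos24° = 100.6 N/C.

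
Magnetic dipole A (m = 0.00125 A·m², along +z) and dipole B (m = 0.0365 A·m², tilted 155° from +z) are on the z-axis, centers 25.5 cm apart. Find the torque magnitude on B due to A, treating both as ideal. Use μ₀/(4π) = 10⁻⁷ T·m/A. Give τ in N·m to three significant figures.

Dipole B is on the axis of dipole A, so B₁ there is axial: B₁ = (μ₀/4π)·2m₁/r³ along +z.
B₁ = 2(10⁻⁷)(0.00125)/(0.255)³ = 1.508×10⁻⁸ T.
τ = m₂ B₁ sinθ.
τ = (0.0365)(1.508×10⁻⁸)·sin155° = 2.326×10⁻¹⁰ N·m.

τ ≈ 2.33×10⁻¹⁰ N·m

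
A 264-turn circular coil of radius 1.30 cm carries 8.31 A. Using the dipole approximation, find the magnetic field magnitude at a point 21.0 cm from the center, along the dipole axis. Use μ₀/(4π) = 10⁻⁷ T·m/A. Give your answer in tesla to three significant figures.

B ≈ 2.52×10⁻⁵ T

m = NIA = NIπa² = 264·(8.31)·π·(0.0130)² = 1.165 A·m².
On axis B = (μ₀/4π)·2m/r³.
B = 2·(10⁻⁷)·(1.165) / (0.210)³ = 2.516×10⁻⁵ T.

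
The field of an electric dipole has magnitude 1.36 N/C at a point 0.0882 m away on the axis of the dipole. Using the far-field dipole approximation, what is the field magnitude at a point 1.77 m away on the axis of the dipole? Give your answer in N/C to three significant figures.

Dipole fields scale as 1/r³ in the far field; the geometry is the same at both points.
E₂ = E₁ · (r₁/r₂)³ = 1.36 · (0.0882/1.77)³.
(r₁/r₂)³ = (0.04983)³ = 0.0001237.
E₂ ≈ 1.683×10⁻⁴ N/C.

E ≈ 1.68×10⁻⁴ N/C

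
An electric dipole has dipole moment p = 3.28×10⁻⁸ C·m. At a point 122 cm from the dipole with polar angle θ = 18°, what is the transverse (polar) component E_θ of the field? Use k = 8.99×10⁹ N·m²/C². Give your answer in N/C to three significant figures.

For a dipole, E_θ = (kp sinθ)/r³.
kp/r³ = (8.99×10⁹)(3.28×10⁻⁸)/(1.22)³ = 162.4 N/C.
E_θ = 162.4·sin18° = 50.18 N/C.

E_θ ≈ 50.2 N/C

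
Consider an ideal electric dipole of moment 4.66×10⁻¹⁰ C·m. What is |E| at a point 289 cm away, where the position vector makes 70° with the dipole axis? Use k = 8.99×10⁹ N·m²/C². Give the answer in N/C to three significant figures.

At angle θ the dipole field magnitude is E = (kp/r³)·√(1 + 3cos²θ).
kp/r³ = (8.99×10⁹)(4.66×10⁻¹⁰) / (2.89)³ = 0.1736 N/C.
√(1 + 3cos²70°) = √(1 + 3·0.1170) = √1.3509 ≈ 1.1623.
E ≈ 0.1736 × 1.162 = 0.2017 N/C.

E ≈ 0.202 N/C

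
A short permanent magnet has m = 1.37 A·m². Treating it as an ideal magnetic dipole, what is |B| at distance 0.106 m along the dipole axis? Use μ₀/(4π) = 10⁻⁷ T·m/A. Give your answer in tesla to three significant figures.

B ≈ 2.30×10⁻⁴ T

On axis B = (μ₀/4π)·2m/r³.
B = 2·(10⁻⁷)·(1.37) / (0.106)³ = 2.301×10⁻⁴ T.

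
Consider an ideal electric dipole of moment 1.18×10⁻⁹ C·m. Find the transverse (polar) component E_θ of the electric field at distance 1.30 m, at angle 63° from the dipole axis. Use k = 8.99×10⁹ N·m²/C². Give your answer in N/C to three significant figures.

For a dipole, E_θ = (kp sinθ)/r³.
kp/r³ = (8.99×10⁹)(1.18×10⁻⁹)/(1.30)³ = 4.828 N/C.
E_θ = 4.828·sin63° = 4.302 N/C.

E_θ ≈ 4.30 N/C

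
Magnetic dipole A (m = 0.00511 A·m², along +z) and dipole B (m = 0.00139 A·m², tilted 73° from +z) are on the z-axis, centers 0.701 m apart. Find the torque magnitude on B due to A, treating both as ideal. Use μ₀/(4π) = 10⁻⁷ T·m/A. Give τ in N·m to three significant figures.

τ ≈ 3.94×10⁻¹² N·m

Dipole B is on the axis of dipole A, so B₁ there is axial: B₁ = (μ₀/4π)·2m₁/r³ along +z.
B₁ = 2(10⁻⁷)(0.00511)/(0.701)³ = 2.967×10⁻⁹ T.
τ = m₂ B₁ sinθ.
τ = (0.00139)(2.967×10⁻⁹)·sin73° = 3.944×10⁻¹² N·m.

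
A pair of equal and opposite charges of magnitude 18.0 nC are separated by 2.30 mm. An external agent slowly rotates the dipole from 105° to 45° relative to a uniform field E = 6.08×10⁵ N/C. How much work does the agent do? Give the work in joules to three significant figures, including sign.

W ≈ -2.43×10⁻⁵ J

Dipole moment p = qd = (1.80×10⁻⁸ C)(0.00230 m) = 4.14×10⁻¹¹ C·m.
W_ext = ΔU = U(θ₂) − U(θ₁) = −pE cosθ₂ − (−pE cosθ₁) = pE(cosθ₁ − cosθ₂).
W = (4.14×10⁻¹¹)(6.08×10⁵)·(cos105° − cos45°) = (2.517×10⁻⁵)·(-0.9659) = -2.431×10⁻⁵ J.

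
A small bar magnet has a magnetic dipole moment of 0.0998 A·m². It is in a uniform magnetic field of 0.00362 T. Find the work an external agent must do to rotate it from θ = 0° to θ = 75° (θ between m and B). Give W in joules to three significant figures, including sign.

W_ext = ΔU = −mB cosθ₂ + mB cosθ₁ = mB(cosθ₁ − cosθ₂).
W = (0.0998)(0.00362)·(cos0° − cos75°) = (3.613×10⁻⁴)·(+0.7412) = 2.678×10⁻⁴ J.

W ≈ 2.68×10⁻⁴ J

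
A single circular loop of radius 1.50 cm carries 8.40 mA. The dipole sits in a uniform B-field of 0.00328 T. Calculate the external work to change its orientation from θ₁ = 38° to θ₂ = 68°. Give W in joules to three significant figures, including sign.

W ≈ 8.05×10⁻⁹ J

Magnetic moment m = IA = Iπa² = (0.00840)·π·(0.0150)² = 5.938×10⁻⁶ A·m².
W_ext = ΔU = −mB cosθ₂ + mB cosθ₁ = mB(cosθ₁ − cosθ₂).
W = (5.938×10⁻⁶)(0.00328)·(cos38° − cos68°) = (1.948×10⁻⁸)·(+0.4134) = 8.052×10⁻⁹ J.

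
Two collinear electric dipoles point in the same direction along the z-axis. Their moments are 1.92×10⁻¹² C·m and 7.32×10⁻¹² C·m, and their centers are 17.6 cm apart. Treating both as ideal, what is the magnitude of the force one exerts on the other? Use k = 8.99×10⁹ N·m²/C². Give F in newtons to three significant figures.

F ≈ 7.90×10⁻¹⁰ N

On-axis field of dipole 1 at distance r: E = 2kp₁/r³. Force on dipole 2 is F = p₂·dE/dr (gradient along axis).
dE/dr = −6kp₁/r⁴, so |F| = 6kp₁p₂/r⁴ (attractive for aligned moments).
F = 6(8.99×10⁹)(1.92×10⁻¹²)(7.32×10⁻¹²)/(0.176)⁴ = 7.901×10⁻¹⁰ N.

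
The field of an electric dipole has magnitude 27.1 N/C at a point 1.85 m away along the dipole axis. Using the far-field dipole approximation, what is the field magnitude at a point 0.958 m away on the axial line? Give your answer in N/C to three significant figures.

E ≈ 195 N/C

Dipole fields scale as 1/r³ in the far field; the geometry is the same at both points.
E₂ = E₁ · (r₁/r₂)³ = 27.1 · (1.85/0.958)³.
(r₁/r₂)³ = (1.931)³ = 7.201.
E₂ ≈ 195.2 N/C.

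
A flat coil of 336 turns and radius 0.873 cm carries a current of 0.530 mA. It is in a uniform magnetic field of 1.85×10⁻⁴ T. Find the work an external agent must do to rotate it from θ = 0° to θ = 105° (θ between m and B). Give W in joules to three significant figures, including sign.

m = NIA = NIπa² = 336·(5.30×10⁻⁴)·π·(0.00873)² = 4.264×10⁻⁵ A·m².
W_ext = ΔU = −mB cosθ₂ + mB cosθ₁ = mB(cosθ₁ − cosθ₂).
W = (4.264×10⁻⁵)(1.85×10⁻⁴)·(cos0° − cos105°) = (7.888×10⁻⁹)·(+1.2588) = 9.930×10⁻⁹ J.

W ≈ 9.93×10⁻⁹ J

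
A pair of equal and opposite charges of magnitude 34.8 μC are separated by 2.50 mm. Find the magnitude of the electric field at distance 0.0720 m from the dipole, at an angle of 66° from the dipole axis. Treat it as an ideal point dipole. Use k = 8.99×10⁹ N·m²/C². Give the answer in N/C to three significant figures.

Dipole moment p = qd = (3.48×10⁻⁵ C)(0.00250 m) = 8.70×10⁻⁸ C·m.
At angle θ the dipole field magnitude is E = (kp/r³)·√(1 + 3cos²θ).
kp/r³ = (8.99×10⁹)(8.70×10⁻⁸) / (0.0720)³ = 2.095×10⁶ N/C.
√(1 + 3cos²66°) = √(1 + 3·0.1654) = √1.4963 ≈ 1.2232.
E ≈ 2.095×10⁶ × 1.223 = 2.563×10⁶ N/C.

E ≈ 2.56×10⁶ N/C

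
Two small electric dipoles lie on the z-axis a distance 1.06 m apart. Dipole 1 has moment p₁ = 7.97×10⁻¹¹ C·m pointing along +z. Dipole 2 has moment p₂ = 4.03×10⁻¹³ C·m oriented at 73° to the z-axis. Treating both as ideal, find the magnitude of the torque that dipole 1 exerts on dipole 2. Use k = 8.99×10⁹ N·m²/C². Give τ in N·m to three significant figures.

The second dipole sits on the axis of the first, so the field there is axial: E₁ = 2kp₁/r³ along +z.
E₁ = 2(8.99×10⁹)(7.97×10⁻¹¹)/(1.06)³ = 1.203 N/C.
Torque on the second dipole: τ = p₂ E₁ sinθ.
τ = (4.03×10⁻¹³)(1.203)·sin73° = 4.637×10⁻¹³ N·m.

τ ≈ 4.64×10⁻¹³ N·m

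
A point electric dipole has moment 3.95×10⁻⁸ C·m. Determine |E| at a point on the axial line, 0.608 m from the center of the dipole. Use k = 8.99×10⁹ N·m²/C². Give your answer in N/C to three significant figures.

On the dipole axis E = 2kp/r³.
E = 2·(8.99×10⁹)(3.95×10⁻⁸) / (0.608)³ = 3160 N/C.

E ≈ 3160 N/C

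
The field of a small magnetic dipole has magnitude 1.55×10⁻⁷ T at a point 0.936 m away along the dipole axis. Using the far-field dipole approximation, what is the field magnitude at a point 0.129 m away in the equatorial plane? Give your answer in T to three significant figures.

B ≈ 2.96×10⁻⁵ T

Dipole fields scale as 1/r³ in the far field.
The axial field is twice the equatorial field at the same r, so the geometry factor is 1/2.
B₂ = B₁ · (1/2) · (r₁/r₂)³ = 1.55×10⁻⁷ · 0.5 · (0.936/0.129)³.
(r₁/r₂)³ = (7.256)³ = 382.
B₂ ≈ 2.960×10⁻⁵ T.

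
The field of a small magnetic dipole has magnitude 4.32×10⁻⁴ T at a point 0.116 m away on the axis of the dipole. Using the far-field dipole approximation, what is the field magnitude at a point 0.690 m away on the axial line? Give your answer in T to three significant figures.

B ≈ 2.05×10⁻⁶ T

Dipole fields scale as 1/r³ in the far field; the geometry is the same at both points.
B₂ = B₁ · (r₁/r₂)³ = 4.32×10⁻⁴ · (0.116/0.690)³.
(r₁/r₂)³ = (0.1681)³ = 0.004751.
B₂ ≈ 2.053×10⁻⁶ T.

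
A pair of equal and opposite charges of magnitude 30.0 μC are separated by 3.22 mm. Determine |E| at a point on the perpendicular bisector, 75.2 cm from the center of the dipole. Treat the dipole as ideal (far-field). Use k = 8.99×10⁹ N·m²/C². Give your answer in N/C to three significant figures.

E ≈ 2040 N/C

Dipole moment p = qd = (3.00×10⁻⁵ C)(0.00322 m) = 9.66×10⁻⁸ C·m.
On the perpendicular bisector E = kp/r³ (half the axial value at the same distance).
E = (8.99×10⁹)(9.66×10⁻⁸) / (0.752)³ = 2042 N/C.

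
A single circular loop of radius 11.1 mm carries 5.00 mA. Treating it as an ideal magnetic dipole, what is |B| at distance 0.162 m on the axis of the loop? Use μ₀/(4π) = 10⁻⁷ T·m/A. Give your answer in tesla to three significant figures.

B ≈ 9.10×10⁻¹¹ T

Magnetic moment m = IA = Iπa² = (0.00500)·π·(0.0111)² = 1.935×10⁻⁶ A·m².
On axis B = (μ₀/4π)·2m/r³.
B = 2·(10⁻⁷)·(1.935×10⁻⁶) / (0.162)³ = 9.103×10⁻¹¹ T.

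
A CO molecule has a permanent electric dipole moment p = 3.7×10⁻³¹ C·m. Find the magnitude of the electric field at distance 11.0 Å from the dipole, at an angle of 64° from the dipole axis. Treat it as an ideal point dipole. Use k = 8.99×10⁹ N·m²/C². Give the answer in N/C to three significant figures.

E ≈ 3.14×10⁶ N/C

At angle θ the dipole field magnitude is E = (kp/r³)·√(1 + 3cos²θ).
kp/r³ = (8.99×10⁹)(3.70×10⁻³¹) / (1.10×10⁻⁹)³ = 2.499×10⁶ N/C.
√(1 + 3cos²64°) = √(1 + 3·0.1922) = √1.5765 ≈ 1.2556.
E ≈ 2.499×10⁶ × 1.256 = 3.138×10⁶ N/C.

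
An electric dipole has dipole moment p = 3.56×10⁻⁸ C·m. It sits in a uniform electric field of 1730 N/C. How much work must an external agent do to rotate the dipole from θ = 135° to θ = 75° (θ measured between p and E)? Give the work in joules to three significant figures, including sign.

W ≈ -5.95×10⁻⁵ J

W_ext = ΔU = U(θ₂) − U(θ₁) = −pE cosθ₂ − (−pE cosθ₁) = pE(cosθ₁ − cosθ₂).
W = (3.56×10⁻⁸)(1730)·(cos135° − cos75°) = (6.159×10⁻⁵)·(-0.9659) = -5.949×10⁻⁵ J.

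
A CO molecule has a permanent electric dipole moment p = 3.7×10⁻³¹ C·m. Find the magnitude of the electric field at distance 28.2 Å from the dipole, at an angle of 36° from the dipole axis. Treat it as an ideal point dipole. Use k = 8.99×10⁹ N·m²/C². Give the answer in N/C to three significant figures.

E ≈ 2.55×10⁵ N/C

At angle θ the dipole field magnitude is E = (kp/r³)·√(1 + 3cos²θ).
kp/r³ = (8.99×10⁹)(3.70×10⁻³¹) / (2.82×10⁻⁹)³ = 1.483×10⁵ N/C.
√(1 + 3cos²36°) = √(1 + 3·0.6545) = √2.9635 ≈ 1.7215.
E ≈ 1.483×10⁵ × 1.721 = 2.553×10⁵ N/C.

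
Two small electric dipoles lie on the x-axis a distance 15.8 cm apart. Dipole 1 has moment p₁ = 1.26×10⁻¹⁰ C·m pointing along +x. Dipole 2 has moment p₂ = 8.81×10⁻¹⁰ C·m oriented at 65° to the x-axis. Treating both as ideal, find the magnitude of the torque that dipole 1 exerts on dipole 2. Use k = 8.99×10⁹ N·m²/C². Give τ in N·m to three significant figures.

The second dipole sits on the axis of the first, so the field there is axial: E₁ = 2kp₁/r³ along +x.
E₁ = 2(8.99×10⁹)(1.26×10⁻¹⁰)/(0.158)³ = 574.4 N/C.
Torque on the second dipole: τ = p₂ E₁ sinθ.
τ = (8.81×10⁻¹⁰)(574.4)·sin65° = 4.586×10⁻⁷ N·m.

τ ≈ 4.59×10⁻⁷ N·m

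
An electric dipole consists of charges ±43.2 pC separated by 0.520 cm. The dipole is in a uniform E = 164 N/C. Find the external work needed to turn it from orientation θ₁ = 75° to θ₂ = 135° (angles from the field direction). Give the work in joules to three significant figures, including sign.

Dipole moment p = qd = (4.32×10⁻¹¹ C)(0.00520 m) = 2.246×10⁻¹³ C·m.
W_ext = ΔU = U(θ₂) − U(θ₁) = −pE cosθ₂ − (−pE cosθ₁) = pE(cosθ₁ − cosθ₂).
W = (2.246×10⁻¹³)(164)·(cos75° − cos135°) = (3.683×10⁻¹¹)·(+0.9659) = 3.558×10⁻¹¹ J.

W ≈ 3.56×10⁻¹¹ J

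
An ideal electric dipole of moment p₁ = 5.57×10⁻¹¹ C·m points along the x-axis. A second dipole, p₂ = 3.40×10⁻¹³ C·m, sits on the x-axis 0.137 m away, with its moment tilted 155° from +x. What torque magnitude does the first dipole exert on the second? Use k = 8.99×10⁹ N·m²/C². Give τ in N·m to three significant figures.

The second dipole sits on the axis of the first, so the field there is axial: E₁ = 2kp₁/r³ along +x.
E₁ = 2(8.99×10⁹)(5.57×10⁻¹¹)/(0.137)³ = 389.5 N/C.
Torque on the second dipole: τ = p₂ E₁ sinθ.
τ = (3.40×10⁻¹³)(389.5)·sin155° = 5.596×10⁻¹¹ N·m.

τ ≈ 5.60×10⁻¹¹ N·m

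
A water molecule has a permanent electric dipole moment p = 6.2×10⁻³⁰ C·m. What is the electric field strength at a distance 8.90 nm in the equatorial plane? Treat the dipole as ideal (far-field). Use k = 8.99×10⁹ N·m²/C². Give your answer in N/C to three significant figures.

E ≈ 7.91×10⁴ N/C

On the perpendicular bisector E = kp/r³ (half the axial value at the same distance).
E = (8.99×10⁹)(6.20×10⁻³⁰) / (8.90×10⁻⁹)³ = 7.906×10⁴ N/C.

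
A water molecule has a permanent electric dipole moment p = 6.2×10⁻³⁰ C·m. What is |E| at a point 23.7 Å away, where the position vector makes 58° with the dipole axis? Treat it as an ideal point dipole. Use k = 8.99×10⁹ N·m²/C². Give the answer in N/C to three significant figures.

E ≈ 5.68×10⁶ N/C

At angle θ the dipole field magnitude is E = (kp/r³)·√(1 + 3cos²θ).
kp/r³ = (8.99×10⁹)(6.20×10⁻³⁰) / (2.37×10⁻⁹)³ = 4.187×10⁶ N/C.
√(1 + 3cos²58°) = √(1 + 3·0.2808) = √1.8424 ≈ 1.3574.
E ≈ 4.187×10⁶ × 1.357 = 5.683×10⁶ N/C.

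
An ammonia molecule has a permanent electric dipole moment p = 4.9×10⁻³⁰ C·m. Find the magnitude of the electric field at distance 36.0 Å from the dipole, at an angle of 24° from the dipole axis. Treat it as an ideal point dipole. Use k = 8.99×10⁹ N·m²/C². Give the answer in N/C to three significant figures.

E ≈ 1.77×10⁶ N/C

At angle θ the dipole field magnitude is E = (kp/r³)·√(1 + 3cos²θ).
kp/r³ = (8.99×10⁹)(4.90×10⁻³⁰) / (3.60×10⁻⁹)³ = 9.442×10⁵ N/C.
√(1 + 3cos²24°) = √(1 + 3·0.8346) = √3.5037 ≈ 1.8718.
E ≈ 9.442×10⁵ × 1.872 = 1.767×10⁶ N/C.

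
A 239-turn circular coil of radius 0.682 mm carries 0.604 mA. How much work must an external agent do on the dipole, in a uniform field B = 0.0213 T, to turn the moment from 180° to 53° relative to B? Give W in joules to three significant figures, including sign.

m = NIA = NIπa² = 239·(6.04×10⁻⁴)·π·(6.82×10⁻⁴)² = 2.109×10⁻⁷ A·m².
W_ext = ΔU = −mB cosθ₂ + mB cosθ₁ = mB(cosθ₁ − cosθ₂).
W = (2.109×10⁻⁷)(0.0213)·(cos180° − cos53°) = (4.492×10⁻⁹)·(-1.6018) = -7.196×10⁻⁹ J.

W ≈ -7.20×10⁻⁹ J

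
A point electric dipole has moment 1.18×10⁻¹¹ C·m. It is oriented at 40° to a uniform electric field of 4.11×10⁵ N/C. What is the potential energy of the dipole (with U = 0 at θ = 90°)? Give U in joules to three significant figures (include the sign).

U = −p·E = −pE cosθ.
U = −(1.18×10⁻¹¹)(4.11×10⁵)·cos40° = -3.715×10⁻⁶ J.

U ≈ -3.72×10⁻⁶ J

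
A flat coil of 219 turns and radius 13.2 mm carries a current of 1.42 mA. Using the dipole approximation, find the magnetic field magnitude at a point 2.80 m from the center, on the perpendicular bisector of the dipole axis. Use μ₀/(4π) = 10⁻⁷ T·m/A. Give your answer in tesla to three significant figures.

m = NIA = NIπa² = 219·(0.00142)·π·(0.0132)² = 1.702×10⁻⁴ A·m².
In the equatorial plane B = (μ₀/4π)·m/r³ (half the axial value).
B = (10⁻⁷)·(1.702×10⁻⁴) / (2.80)³ = 7.753×10⁻¹³ T.

B ≈ 7.75×10⁻¹³ T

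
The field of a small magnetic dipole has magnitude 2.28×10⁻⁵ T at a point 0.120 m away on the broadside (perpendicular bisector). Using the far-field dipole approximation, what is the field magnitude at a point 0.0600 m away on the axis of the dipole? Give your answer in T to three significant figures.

B ≈ 3.65×10⁻⁴ T

Dipole fields scale as 1/r³ in the far field.
The axial field is twice the equatorial field at the same r, so the geometry factor is 2/1.
B₂ = B₁ · (2/1) · (r₁/r₂)³ = 2.28×10⁻⁵ · 2 · (0.120/0.0600)³.
(r₁/r₂)³ = (2)³ = 8.
B₂ ≈ 3.648×10⁻⁴ T.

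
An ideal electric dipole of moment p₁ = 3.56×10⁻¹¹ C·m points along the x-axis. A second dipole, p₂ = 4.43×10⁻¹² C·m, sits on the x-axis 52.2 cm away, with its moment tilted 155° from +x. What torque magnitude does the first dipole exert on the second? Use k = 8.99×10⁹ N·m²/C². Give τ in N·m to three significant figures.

τ ≈ 8.43×10⁻¹² N·m

The second dipole sits on the axis of the first, so the field there is axial: E₁ = 2kp₁/r³ along +x.
E₁ = 2(8.99×10⁹)(3.56×10⁻¹¹)/(0.522)³ = 4.500 N/C.
Torque on the second dipole: τ = p₂ E₁ sinθ.
τ = (4.43×10⁻¹²)(4.500)·sin155° = 8.425×10⁻¹² N·m.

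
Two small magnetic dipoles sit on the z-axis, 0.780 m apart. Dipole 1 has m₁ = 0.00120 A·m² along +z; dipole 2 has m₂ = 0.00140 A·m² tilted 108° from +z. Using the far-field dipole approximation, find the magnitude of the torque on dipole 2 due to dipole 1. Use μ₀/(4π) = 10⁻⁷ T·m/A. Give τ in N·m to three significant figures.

Dipole B is on the axis of dipole A, so B₁ there is axial: B₁ = (μ₀/4π)·2m₁/r³ along +z.
B₁ = 2(10⁻⁷)(0.00120)/(0.780)³ = 5.057×10⁻¹⁰ T.
τ = m₂ B₁ sinθ.
τ = (0.00140)(5.057×10⁻¹⁰)·sin108° = 6.734×10⁻¹³ N·m.

τ ≈ 6.73×10⁻¹³ N·m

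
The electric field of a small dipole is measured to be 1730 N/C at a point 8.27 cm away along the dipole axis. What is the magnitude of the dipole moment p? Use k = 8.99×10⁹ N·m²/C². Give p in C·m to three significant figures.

On axis E = 2kp/r³, so p = Er³/(2k).
p = (1730)·(0.0827)³ / (2·8.99×10⁹) = 5.442×10⁻¹¹ C·m.

p ≈ 5.44×10⁻¹¹ C·m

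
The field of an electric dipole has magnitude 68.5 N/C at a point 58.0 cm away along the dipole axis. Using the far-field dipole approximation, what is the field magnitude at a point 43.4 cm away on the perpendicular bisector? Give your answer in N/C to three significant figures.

Dipole fields scale as 1/r³ in the far field.
The axial field is twice the equatorial field at the same r, so the geometry factor is 1/2.
E₂ = E₁ · (1/2) · (r₁/r₂)³ = 68.5 · 0.5 · (58.0/43.4)³.
(r₁/r₂)³ = (1.336)³ = 2.387.
E₂ ≈ 81.75 N/C.

E ≈ 81.7 N/C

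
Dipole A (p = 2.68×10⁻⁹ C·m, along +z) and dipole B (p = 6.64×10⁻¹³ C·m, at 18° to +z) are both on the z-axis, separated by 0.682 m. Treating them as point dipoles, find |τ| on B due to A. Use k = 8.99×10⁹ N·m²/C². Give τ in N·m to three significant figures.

The second dipole sits on the axis of the first, so the field there is axial: E₁ = 2kp₁/r³ along +z.
E₁ = 2(8.99×10⁹)(2.68×10⁻⁹)/(0.682)³ = 151.9 N/C.
Torque on the second dipole: τ = p₂ E₁ sinθ.
τ = (6.64×10⁻¹³)(151.9)·sin18° = 3.117×10⁻¹¹ N·m.

τ ≈ 3.12×10⁻¹¹ N·m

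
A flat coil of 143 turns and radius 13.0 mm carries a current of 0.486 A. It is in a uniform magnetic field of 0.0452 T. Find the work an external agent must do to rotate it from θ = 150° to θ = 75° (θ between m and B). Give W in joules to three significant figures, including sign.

W ≈ -0.00188 J

m = NIA = NIπa² = 143·(0.486)·π·(0.0130)² = 0.0369 A·m².
W_ext = ΔU = −mB cosθ₂ + mB cosθ₁ = mB(cosθ₁ − cosθ₂).
W = (0.0369)(0.0452)·(cos150° − cos75°) = (0.001668)·(-1.1248) = -0.001876 J.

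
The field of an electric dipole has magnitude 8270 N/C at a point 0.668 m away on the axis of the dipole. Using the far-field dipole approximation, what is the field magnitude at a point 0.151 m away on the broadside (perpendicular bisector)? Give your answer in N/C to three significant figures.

Dipole fields scale as 1/r³ in the far field.
The axial field is twice the equatorial field at the same r, so the geometry factor is 1/2.
E₂ = E₁ · (1/2) · (r₁/r₂)³ = 8270 · 0.5 · (0.668/0.151)³.
(r₁/r₂)³ = (4.424)³ = 86.58.
E₂ ≈ 3.580×10⁵ N/C.

E ≈ 3.58×10⁵ N/C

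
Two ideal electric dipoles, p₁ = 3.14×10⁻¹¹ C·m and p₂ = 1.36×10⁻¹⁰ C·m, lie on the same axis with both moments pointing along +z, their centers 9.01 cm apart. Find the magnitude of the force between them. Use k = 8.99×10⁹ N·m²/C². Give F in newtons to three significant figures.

On-axis field of dipole 1 at distance r: E = 2kp₁/r³. Force on dipole 2 is F = p₂·dE/dr (gradient along axis).
dE/dr = −6kp₁/r⁴, so |F| = 6kp₁p₂/r⁴ (attractive for aligned moments).
F = 6(8.99×10⁹)(3.14×10⁻¹¹)(1.36×10⁻¹⁰)/(0.0901)⁴ = 3.495×10⁻⁶ N.

F ≈ 3.50×10⁻⁶ N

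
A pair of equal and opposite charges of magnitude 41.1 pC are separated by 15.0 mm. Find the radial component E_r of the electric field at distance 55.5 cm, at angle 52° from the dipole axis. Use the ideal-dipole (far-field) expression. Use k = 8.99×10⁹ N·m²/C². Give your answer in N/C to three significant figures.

Dipole moment p = qd = (4.11×10⁻¹¹ C)(0.0150 m) = 6.165×10⁻¹³ C·m.
For a dipole, E_r = (2kp cosθ)/r³.
kp/r³ = (8.99×10⁹)(6.165×10⁻¹³)/(0.555)³ = 0.03242 N/C.
E_r = 2·0.03242·cos52° = 0.03992 N/C.

E_r ≈ 0.0399 N/C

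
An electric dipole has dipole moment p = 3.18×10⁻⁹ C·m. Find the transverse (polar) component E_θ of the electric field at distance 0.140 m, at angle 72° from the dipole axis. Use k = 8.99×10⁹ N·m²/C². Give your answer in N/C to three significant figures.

E_θ ≈ 9910 N/C

For a dipole, E_θ = (kp sinθ)/r³.
kp/r³ = (8.99×10⁹)(3.18×10⁻⁹)/(0.140)³ = 1.042×10⁴ N/C.
E_θ = 1.042×10⁴·sin72° = 9909 N/C.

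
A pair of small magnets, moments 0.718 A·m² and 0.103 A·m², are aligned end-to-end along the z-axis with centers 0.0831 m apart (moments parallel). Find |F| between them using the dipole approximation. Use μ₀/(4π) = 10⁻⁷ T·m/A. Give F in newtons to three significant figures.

On-axis B of dipole 1: B = (μ₀/4π)·2m₁/r³. Force on dipole 2: F = m₂·dB/dr.
dB/dr = −(μ₀/4π)·6m₁/r⁴, so |F| = (μ₀/4π)·6m₁m₂/r⁴.
F = 6(10⁻⁷)(0.718)(0.103)/(0.0831)⁴ = 9.305×10⁻⁴ N.

F ≈ 9.30×10⁻⁴ N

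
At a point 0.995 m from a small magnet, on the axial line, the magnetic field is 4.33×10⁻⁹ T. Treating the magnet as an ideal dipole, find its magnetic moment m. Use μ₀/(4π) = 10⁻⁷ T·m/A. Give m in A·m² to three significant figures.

On axis B = (μ₀/4π)·2m/r³, so m = Br³·4π/(μ₀·2).
m = (4.33×10⁻⁹)·(0.995)³ / (2·10⁻⁷) = 0.02133 A·m².

m ≈ 0.0213 A·m²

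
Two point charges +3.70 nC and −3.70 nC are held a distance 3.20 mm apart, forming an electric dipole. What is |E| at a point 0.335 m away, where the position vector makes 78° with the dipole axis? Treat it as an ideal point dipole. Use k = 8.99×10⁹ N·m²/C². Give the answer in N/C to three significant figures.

E ≈ 3.01 N/C

Dipole moment p = qd = (3.70×10⁻⁹ C)(0.00320 m) = 1.184×10⁻¹¹ C·m.
At angle θ the dipole field magnitude is E = (kp/r³)·√(1 + 3cos²θ).
kp/r³ = (8.99×10⁹)(1.184×10⁻¹¹) / (0.335)³ = 2.831 N/C.
√(1 + 3cos²78°) = √(1 + 3·0.0432) = √1.1297 ≈ 1.0629.
E ≈ 2.831 × 1.063 = 3.009 N/C.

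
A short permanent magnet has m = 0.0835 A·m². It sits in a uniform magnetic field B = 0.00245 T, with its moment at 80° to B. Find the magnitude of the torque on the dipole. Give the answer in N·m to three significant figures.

τ ≈ 2.01×10⁻⁴ N·m

Torque on a magnetic dipole: τ = mB sinθ.
τ = (0.0835)(0.00245)·sin80° = 2.015×10⁻⁴ N·m.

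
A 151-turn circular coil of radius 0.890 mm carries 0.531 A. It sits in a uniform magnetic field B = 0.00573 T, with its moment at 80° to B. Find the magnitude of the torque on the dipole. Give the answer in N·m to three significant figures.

m = NIA = NIπa² = 151·(0.531)·π·(8.90×10⁻⁴)² = 1.995×10⁻⁴ A·m².
Torque on a magnetic dipole: τ = mB sinθ.
τ = (1.995×10⁻⁴)(0.00573)·sin80° = 1.126×10⁻⁶ N·m.

τ ≈ 1.13×10⁻⁶ N·m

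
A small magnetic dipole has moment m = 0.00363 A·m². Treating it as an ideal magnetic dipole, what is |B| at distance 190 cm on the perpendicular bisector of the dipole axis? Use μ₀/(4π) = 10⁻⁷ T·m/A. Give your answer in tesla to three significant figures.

In the equatorial plane B = (μ₀/4π)·m/r³ (half the axial value).
B = (10⁻⁷)·(0.00363) / (1.90)³ = 5.292×10⁻¹¹ T.

B ≈ 5.29×10⁻¹¹ T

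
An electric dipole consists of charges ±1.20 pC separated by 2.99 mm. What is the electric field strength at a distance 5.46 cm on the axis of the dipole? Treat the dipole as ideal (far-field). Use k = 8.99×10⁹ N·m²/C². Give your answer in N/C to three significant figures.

E ≈ 0.396 N/C

Dipole moment p = qd = (1.20×10⁻¹² C)(0.00299 m) = 3.588×10⁻¹⁵ C·m.
On the dipole axis E = 2kp/r³.
E = 2·(8.99×10⁹)(3.588×10⁻¹⁵) / (0.0546)³ = 0.3963 N/C.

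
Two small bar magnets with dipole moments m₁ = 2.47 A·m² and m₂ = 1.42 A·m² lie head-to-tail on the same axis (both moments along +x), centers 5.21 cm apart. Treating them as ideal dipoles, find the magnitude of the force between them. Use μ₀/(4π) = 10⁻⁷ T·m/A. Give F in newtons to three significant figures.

F ≈ 0.286 N

On-axis B of dipole 1: B = (μ₀/4π)·2m₁/r³. Force on dipole 2: F = m₂·dB/dr.
dB/dr = −(μ₀/4π)·6m₁/r⁴, so |F| = (μ₀/4π)·6m₁m₂/r⁴.
F = 6(10⁻⁷)(2.47)(1.42)/(0.0521)⁴ = 0.2856 N.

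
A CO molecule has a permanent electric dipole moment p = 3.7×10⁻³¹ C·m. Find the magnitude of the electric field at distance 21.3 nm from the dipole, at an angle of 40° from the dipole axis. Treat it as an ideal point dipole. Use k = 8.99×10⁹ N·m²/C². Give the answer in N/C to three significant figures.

At angle θ the dipole field magnitude is E = (kp/r³)·√(1 + 3cos²θ).
kp/r³ = (8.99×10⁹)(3.70×10⁻³¹) / (2.13×10⁻⁸)³ = 344.2 N/C.
√(1 + 3cos²40°) = √(1 + 3·0.5868) = √2.7605 ≈ 1.6615.
E ≈ 344.2 × 1.661 = 571.9 N/C.

E ≈ 572 N/C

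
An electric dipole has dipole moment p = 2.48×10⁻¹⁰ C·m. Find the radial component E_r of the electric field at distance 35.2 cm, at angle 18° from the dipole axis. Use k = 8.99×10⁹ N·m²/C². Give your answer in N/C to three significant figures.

E_r ≈ 97.2 N/C

For a dipole, E_r = (2kp cosθ)/r³.
kp/r³ = (8.99×10⁹)(2.48×10⁻¹⁰)/(0.352)³ = 51.12 N/C.
E_r = 2·51.12·cos18° = 97.23 N/C.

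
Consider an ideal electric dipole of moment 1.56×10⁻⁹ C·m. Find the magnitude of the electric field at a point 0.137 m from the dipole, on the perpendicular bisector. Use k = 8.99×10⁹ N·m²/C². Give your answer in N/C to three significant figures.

On the perpendicular bisector E = kp/r³ (half the axial value at the same distance).
E = (8.99×10⁹)(1.56×10⁻⁹) / (0.137)³ = 5454 N/C.

E ≈ 5450 N/C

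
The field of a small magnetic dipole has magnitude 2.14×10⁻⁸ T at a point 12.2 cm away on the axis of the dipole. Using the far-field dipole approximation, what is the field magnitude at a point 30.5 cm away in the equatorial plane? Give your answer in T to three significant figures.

Dipole fields scale as 1/r³ in the far field.
The axial field is twice the equatorial field at the same r, so the geometry factor is 1/2.
B₂ = B₁ · (1/2) · (r₁/r₂)³ = 2.14×10⁻⁸ · 0.5 · (12.2/30.5)³.
(r₁/r₂)³ = (0.4)³ = 0.064.
B₂ ≈ 6.848×10⁻¹⁰ T.

B ≈ 6.85×10⁻¹⁰ T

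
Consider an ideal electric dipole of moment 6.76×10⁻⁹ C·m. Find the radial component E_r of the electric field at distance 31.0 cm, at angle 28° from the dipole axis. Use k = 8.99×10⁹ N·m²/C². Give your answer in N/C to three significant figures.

E_r ≈ 3600 N/C

For a dipole, E_r = (2kp cosθ)/r³.
kp/r³ = (8.99×10⁹)(6.76×10⁻⁹)/(0.310)³ = 2040 N/C.
E_r = 2·2040·cos28° = 3602 N/C.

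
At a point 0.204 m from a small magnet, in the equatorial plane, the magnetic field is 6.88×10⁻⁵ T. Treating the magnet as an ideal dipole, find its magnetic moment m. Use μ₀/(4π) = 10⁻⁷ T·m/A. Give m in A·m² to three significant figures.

m ≈ 5.84 A·m²

In the equatorial plane B = (μ₀/4π)·m/r³, so m = Br³·4π/(μ₀).
m = (6.88×10⁻⁵)·(0.204)³ / (10⁻⁷) = 5.841 A·m².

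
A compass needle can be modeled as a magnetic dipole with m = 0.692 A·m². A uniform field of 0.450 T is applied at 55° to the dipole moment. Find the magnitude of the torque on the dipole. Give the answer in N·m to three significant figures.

τ ≈ 0.255 N·m

Torque on a magnetic dipole: τ = mB sinθ.
τ = (0.692)(0.450)·sin55° = 0.2551 N·m.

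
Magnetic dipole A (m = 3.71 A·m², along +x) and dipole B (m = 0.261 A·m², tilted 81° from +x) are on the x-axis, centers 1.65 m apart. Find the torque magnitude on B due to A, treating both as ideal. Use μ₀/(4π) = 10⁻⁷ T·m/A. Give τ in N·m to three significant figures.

Dipole B is on the axis of dipole A, so B₁ there is axial: B₁ = (μ₀/4π)·2m₁/r³ along +x.
B₁ = 2(10⁻⁷)(3.71)/(1.65)³ = 1.652×10⁻⁷ T.
τ = m₂ B₁ sinθ.
τ = (0.261)(1.652×10⁻⁷)·sin81° = 4.258×10⁻⁸ N·m.

τ ≈ 4.26×10⁻⁸ N·m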